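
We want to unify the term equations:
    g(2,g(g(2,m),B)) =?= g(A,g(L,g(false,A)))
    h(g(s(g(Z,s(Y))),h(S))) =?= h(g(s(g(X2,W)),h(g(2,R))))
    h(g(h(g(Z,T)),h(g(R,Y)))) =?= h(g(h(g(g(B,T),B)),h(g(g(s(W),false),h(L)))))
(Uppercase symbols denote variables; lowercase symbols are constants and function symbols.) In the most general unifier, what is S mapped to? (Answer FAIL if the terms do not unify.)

g(2,g(s(s(h(g(2,m)))),false))

Decompose g/2: 2 =?= A,  g(g(2,m),B) =?= g(L,g(false,A)).
Bind A := 2; substituting into the one remaining equation that mentions A gives: g(g(2,m),B) =?= g(L,g(false,2)).
Decompose g/2: g(2,m) =?= L,  B =?= g(false,2).
Bind L := g(2,m); substituting into the one remaining equation that mentions L gives: h(g(h(g(Z,T)),h(g(R,Y)))) =?= h(g(h(g(g(B,T),B)),h(g(g(s(W),false),h(g(2,m)))))).
Bind B := g(false,2); substituting into the one remaining equation that mentions B gives: h(g(h(g(Z,T)),h(g(R,Y)))) =?= h(g(h(g(g(g(false,2),T),g(false,2))),h(g(g(s(W),false),h(g(2,m)))))).
Decompose h/1: g(s(g(Z,s(Y))),h(S)) =?= g(s(g(X2,W)),h(g(2,R))).
Decompose g/2: s(g(Z,s(Y))) =?= s(g(X2,W)),  h(S) =?= h(g(2,R)).
Decompose s/1: g(Z,s(Y)) =?= g(X2,W).
Decompose g/2: Z =?= X2,  s(Y) =?= W.
Bind Z := X2; substituting into the one remaining equation that mentions Z gives: h(g(h(g(X2,T)),h(g(R,Y)))) =?= h(g(h(g(g(g(false,2),T),g(false,2))),h(g(g(s(W),false),h(g(2,m)))))).
Bind W := s(Y); substituting into the one remaining equation that mentions W gives: h(g(h(g(X2,T)),h(g(R,Y)))) =?= h(g(h(g(g(g(false,2),T),g(false,2))),h(g(g(s(s(Y)),false),h(g(2,m)))))).
Decompose h/1: S =?= g(2,R).
Bind S := g(2,R); no other remaining equation mentions S.
Decompose h/1: g(h(g(X2,T)),h(g(R,Y))) =?= g(h(g(g(g(false,2),T),g(false,2))),h(g(g(s(s(Y)),false),h(g(2,m))))).
Decompose g/2: h(g(X2,T)) =?= h(g(g(g(false,2),T),g(false,2))),  h(g(R,Y)) =?= h(g(g(s(s(Y)),false),h(g(2,m)))).
Decompose h/1: g(X2,T) =?= g(g(g(false,2),T),g(false,2)).
Decompose g/2: X2 =?= g(g(false,2),T),  T =?= g(false,2).
Bind X2 := g(g(false,2),T); no other remaining equation mentions X2. Substituting into the earlier binding gives Z := g(g(false,2),T).
Bind T := g(false,2); no other remaining equation mentions T. Substituting into the earlier bindings gives Z := g(g(false,2),g(false,2)), X2 := g(g(false,2),g(false,2)).
Decompose h/1: g(R,Y) =?= g(g(s(s(Y)),false),h(g(2,m))).
Decompose g/2: R =?= g(s(s(Y)),false),  Y =?= h(g(2,m)).
Bind R := g(s(s(Y)),false); no other remaining equation mentions R. Substituting into the earlier binding gives S := g(2,g(s(s(Y)),false)).
Bind Y := h(g(2,m)). Substituting into the earlier bindings gives W := s(h(g(2,m))), S := g(2,g(s(s(h(g(2,m)))),false)), R := g(s(s(h(g(2,m)))),false).
MGU = { A -> 2, L -> g(2,m), B -> g(false,2), Z -> g(g(false,2),g(false,2)), W -> s(h(g(2,m))), S -> g(2,g(s(s(h(g(2,m)))),false)), X2 -> g(g(false,2),g(false,2)), T -> g(false,2), R -> g(s(s(h(g(2,m)))),false), Y -> h(g(2,m)) }, so S -> g(2,g(s(s(h(g(2,m)))),false)).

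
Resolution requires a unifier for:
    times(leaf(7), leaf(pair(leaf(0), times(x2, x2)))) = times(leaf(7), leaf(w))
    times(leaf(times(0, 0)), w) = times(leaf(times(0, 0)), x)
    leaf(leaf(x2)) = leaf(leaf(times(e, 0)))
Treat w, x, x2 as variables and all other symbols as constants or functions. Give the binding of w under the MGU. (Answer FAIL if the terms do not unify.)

Decompose times/2: leaf(7) = leaf(7),  leaf(pair(leaf(0), times(x2, x2))) = leaf(w).
Delete trivial equation leaf(7) = leaf(7).
Decompose leaf/1: pair(leaf(0), times(x2, x2)) = w.
Bind w := pair(leaf(0), times(x2, x2)); substituting into the one remaining equation that mentions w gives: times(leaf(times(0, 0)), pair(leaf(0), times(x2, x2))) = times(leaf(times(0, 0)), x).
Decompose times/2: leaf(times(0, 0)) = leaf(times(0, 0)),  pair(leaf(0), times(x2, x2)) = x.
Delete trivial equation leaf(times(0, 0)) = leaf(times(0, 0)).
Bind x := pair(leaf(0), times(x2, x2)); no other remaining equation mentions x.
Decompose leaf/1: leaf(x2) = leaf(times(e, 0)).
Decompose leaf/1: x2 = times(e, 0).
Bind x2 := times(e, 0). Substituting into the earlier bindings gives w := pair(leaf(0), times(times(e, 0), times(e, 0))), x := pair(leaf(0), times(times(e, 0), times(e, 0))).
MGU = { w -> pair(leaf(0), times(times(e, 0), times(e, 0))), x -> pair(leaf(0), times(times(e, 0), times(e, 0))), x2 -> times(e, 0) }, so w -> pair(leaf(0), times(times(e, 0), times(e, 0))).

pair(leaf(0), times(times(e, 0), times(e, 0)))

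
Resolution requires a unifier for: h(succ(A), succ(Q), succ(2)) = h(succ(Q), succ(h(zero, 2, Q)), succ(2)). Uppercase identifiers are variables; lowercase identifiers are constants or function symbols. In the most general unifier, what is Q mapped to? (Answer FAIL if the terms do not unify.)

FAIL

Decompose h/3: succ(A) = succ(Q),  succ(Q) = succ(h(zero, 2, Q)),  succ(2) = succ(2).
Decompose succ/1: A = Q.
Bind A := Q; no other remaining equation mentions A.
Decompose succ/1: Q = h(zero, 2, Q).
Occurs check fails: Q occurs in h(zero, 2, Q); the equation Q = h(zero, 2, Q) has no finite solution.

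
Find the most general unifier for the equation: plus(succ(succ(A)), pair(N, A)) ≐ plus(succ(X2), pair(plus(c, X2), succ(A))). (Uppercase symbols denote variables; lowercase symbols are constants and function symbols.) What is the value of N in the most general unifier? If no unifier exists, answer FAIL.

FAIL

Decompose plus/2: succ(succ(A)) ≐ succ(X2),  pair(N, A) ≐ pair(plus(c, X2), succ(A)).
Decompose succ/1: succ(A) ≐ X2.
Bind X2 := succ(A); substituting into the remaining equation gives: pair(N, A) ≐ pair(plus(c, succ(A)), succ(A)).
Decompose pair/2: N ≐ plus(c, succ(A)),  A ≐ succ(A).
Bind N := plus(c, succ(A)); no other remaining equation mentions N.
Occurs check fails: A occurs in succ(A); the equation A ≐ succ(A) has no finite solution.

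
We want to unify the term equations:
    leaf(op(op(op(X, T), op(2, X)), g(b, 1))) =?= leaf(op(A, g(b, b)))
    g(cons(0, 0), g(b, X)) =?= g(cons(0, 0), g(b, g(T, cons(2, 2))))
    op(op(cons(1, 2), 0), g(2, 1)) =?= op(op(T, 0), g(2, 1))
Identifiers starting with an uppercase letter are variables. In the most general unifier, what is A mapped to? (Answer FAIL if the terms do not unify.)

FAIL

Decompose leaf/1: op(op(op(X, T), op(2, X)), g(b, 1)) =?= op(A, g(b, b)).
Decompose op/2: op(op(X, T), op(2, X)) =?= A,  g(b, 1) =?= g(b, b).
Bind A := op(op(X, T), op(2, X)); no other remaining equation mentions A.
Decompose g/2: b =?= b,  1 =?= b.
Delete trivial equation b =?= b.
Clash: constants 1 and b differ; no unifier exists.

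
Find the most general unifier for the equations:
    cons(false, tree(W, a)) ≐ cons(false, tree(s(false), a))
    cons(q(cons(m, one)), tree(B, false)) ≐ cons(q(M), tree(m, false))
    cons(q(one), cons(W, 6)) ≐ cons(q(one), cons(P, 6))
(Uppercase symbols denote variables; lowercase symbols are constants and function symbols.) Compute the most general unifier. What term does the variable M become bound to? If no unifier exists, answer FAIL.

Decompose cons/2: false ≐ false,  tree(W, a) ≐ tree(s(false), a).
Delete trivial equation false ≐ false.
Decompose tree/2: W ≐ s(false),  a ≐ a.
Bind W := s(false); substituting into the one remaining equation that mentions W gives: cons(q(one), cons(s(false), 6)) ≐ cons(q(one), cons(P, 6)).
Delete trivial equation a ≐ a.
Decompose cons/2: q(cons(m, one)) ≐ q(M),  tree(B, false) ≐ tree(m, false).
Decompose q/1: cons(m, one) ≐ M.
Bind M := cons(m, one); no other remaining equation mentions M.
Decompose tree/2: B ≐ m,  false ≐ false.
Bind B := m; no other remaining equation mentions B.
Delete trivial equation false ≐ false.
Decompose cons/2: q(one) ≐ q(one),  cons(s(false), 6) ≐ cons(P, 6).
Delete trivial equation q(one) ≐ q(one).
Decompose cons/2: s(false) ≐ P,  6 ≐ 6.
Bind P := s(false); no other remaining equation mentions P.
Delete trivial equation 6 ≐ 6.
MGU = { W := s(false), M := cons(m, one), B := m, P := s(false) }, so M := cons(m, one).

cons(m, one)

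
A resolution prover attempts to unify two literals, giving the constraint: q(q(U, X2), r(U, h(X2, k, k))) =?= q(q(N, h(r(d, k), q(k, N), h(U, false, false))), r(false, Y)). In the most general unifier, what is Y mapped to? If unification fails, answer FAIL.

Decompose q/2: q(U, X2) =?= q(N, h(r(d, k), q(k, N), h(U, false, false))),  r(U, h(X2, k, k)) =?= r(false, Y).
Decompose q/2: U =?= N,  X2 =?= h(r(d, k), q(k, N), h(U, false, false)).
Bind U := N; substituting into the remaining equations gives: X2 =?= h(r(d, k), q(k, N), h(N, false, false)),  r(N, h(X2, k, k)) =?= r(false, Y).
Bind X2 := h(r(d, k), q(k, N), h(N, false, false)); substituting into the remaining equation gives: r(N, h(h(r(d, k), q(k, N), h(N, false, false)), k, k)) =?= r(false, Y).
Decompose r/2: N =?= false,  h(h(r(d, k), q(k, N), h(N, false, false)), k, k) =?= Y.
Bind N := false; substituting into the remaining equation gives: h(h(r(d, k), q(k, false), h(false, false, false)), k, k) =?= Y. Substituting into the earlier bindings gives U := false, X2 := h(r(d, k), q(k, false), h(false, false, false)).
Bind Y := h(h(r(d, k), q(k, false), h(false, false, false)), k, k).
MGU = { U ↦ false, X2 ↦ h(r(d, k), q(k, false), h(false, false, false)), N ↦ false, Y ↦ h(h(r(d, k), q(k, false), h(false, false, false)), k, k) }, so Y ↦ h(h(r(d, k), q(k, false), h(false, false, false)), k, k).

h(h(r(d, k), q(k, false), h(false, false, false)), k, k)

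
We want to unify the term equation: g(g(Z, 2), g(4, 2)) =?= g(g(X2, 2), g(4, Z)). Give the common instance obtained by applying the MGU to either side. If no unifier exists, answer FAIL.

g(g(2, 2), g(4, 2))

Decompose g/2: g(Z, 2) =?= g(X2, 2),  g(4, 2) =?= g(4, Z).
Decompose g/2: Z =?= X2,  2 =?= 2.
Bind Z := X2; substituting into the one remaining equation that mentions Z gives: g(4, 2) =?= g(4, X2).
Delete trivial equation 2 =?= 2.
Decompose g/2: 4 =?= 4,  2 =?= X2.
Delete trivial equation 4 =?= 4.
Bind X2 := 2. Substituting into the earlier binding gives Z := 2.
Applying the MGU to either side gives g(g(2, 2), g(4, 2)).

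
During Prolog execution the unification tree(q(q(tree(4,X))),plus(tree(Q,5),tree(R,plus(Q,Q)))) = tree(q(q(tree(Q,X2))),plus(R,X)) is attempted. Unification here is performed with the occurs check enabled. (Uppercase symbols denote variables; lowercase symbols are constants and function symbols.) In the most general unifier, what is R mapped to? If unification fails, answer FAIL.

Decompose tree/2: q(q(tree(4,X))) = q(q(tree(Q,X2))),  plus(tree(Q,5),tree(R,plus(Q,Q))) = plus(R,X).
Decompose q/1: q(tree(4,X)) = q(tree(Q,X2)).
Decompose q/1: tree(4,X) = tree(Q,X2).
Decompose tree/2: 4 = Q,  X = X2.
Bind Q := 4; substituting into the one remaining equation that mentions Q gives: plus(tree(4,5),tree(R,plus(4,4))) = plus(R,X).
Bind X := X2; substituting into the remaining equation gives: plus(tree(4,5),tree(R,plus(4,4))) = plus(R,X2).
Decompose plus/2: tree(4,5) = R,  tree(R,plus(4,4)) = X2.
Bind R := tree(4,5); substituting into the remaining equation gives: tree(tree(4,5),plus(4,4)) = X2.
Bind X2 := tree(tree(4,5),plus(4,4)). Substituting into the earlier binding gives X := tree(tree(4,5),plus(4,4)).
MGU = { Q -> 4, X -> tree(tree(4,5),plus(4,4)), R -> tree(4,5), X2 -> tree(tree(4,5),plus(4,4)) }, so R -> tree(4,5).

tree(4,5)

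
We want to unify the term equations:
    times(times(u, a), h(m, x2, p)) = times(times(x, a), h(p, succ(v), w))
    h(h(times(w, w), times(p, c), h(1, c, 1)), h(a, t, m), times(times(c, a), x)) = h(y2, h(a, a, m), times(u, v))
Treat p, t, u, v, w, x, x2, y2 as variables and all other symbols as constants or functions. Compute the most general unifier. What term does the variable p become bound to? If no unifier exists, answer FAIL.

m

Decompose times/2: times(u, a) = times(x, a),  h(m, x2, p) = h(p, succ(v), w).
Decompose times/2: u = x,  a = a.
Bind u := x; substituting into the one remaining equation that mentions u gives: h(h(times(w, w), times(p, c), h(1, c, 1)), h(a, t, m), times(times(c, a), x)) = h(y2, h(a, a, m), times(x, v)).
Delete trivial equation a = a.
Decompose h/3: m = p,  x2 = succ(v),  p = w.
Bind p := m; substituting into the 2 remaining equations that mention p gives: m = w,  h(h(times(w, w), times(m, c), h(1, c, 1)), h(a, t, m), times(times(c, a), x)) = h(y2, h(a, a, m), times(x, v)).
Bind x2 := succ(v); no other remaining equation mentions x2.
Bind w := m; substituting into the remaining equation gives: h(h(times(m, m), times(m, c), h(1, c, 1)), h(a, t, m), times(times(c, a), x)) = h(y2, h(a, a, m), times(x, v)).
Decompose h/3: h(times(m, m), times(m, c), h(1, c, 1)) = y2,  h(a, t, m) = h(a, a, m),  times(times(c, a), x) = times(x, v).
Bind y2 := h(times(m, m), times(m, c), h(1, c, 1)); no other remaining equation mentions y2.
Decompose h/3: a = a,  t = a,  m = m.
Delete trivial equation a = a.
Bind t := a; no other remaining equation mentions t.
Delete trivial equation m = m.
Decompose times/2: times(c, a) = x,  x = v.
Bind x := times(c, a); substituting into the remaining equation gives: times(c, a) = v. Substituting into the earlier binding gives u := times(c, a).
Bind v := times(c, a). Substituting into the earlier binding gives x2 := succ(times(c, a)).
MGU = { u ↦ times(c, a), p ↦ m, x2 ↦ succ(times(c, a)), w ↦ m, y2 ↦ h(times(m, m), times(m, c), h(1, c, 1)), t ↦ a, x ↦ times(c, a), v ↦ times(c, a) }, so p ↦ m.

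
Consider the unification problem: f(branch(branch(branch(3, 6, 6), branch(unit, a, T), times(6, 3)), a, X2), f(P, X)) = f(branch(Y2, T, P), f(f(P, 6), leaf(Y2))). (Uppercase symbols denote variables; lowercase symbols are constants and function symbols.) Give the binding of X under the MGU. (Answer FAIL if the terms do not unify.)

Decompose f/2: branch(branch(branch(3, 6, 6), branch(unit, a, T), times(6, 3)), a, X2) = branch(Y2, T, P),  f(P, X) = f(f(P, 6), leaf(Y2)).
Decompose branch/3: branch(branch(3, 6, 6), branch(unit, a, T), times(6, 3)) = Y2,  a = T,  X2 = P.
Bind Y2 := branch(branch(3, 6, 6), branch(unit, a, T), times(6, 3)); substituting into the one remaining equation that mentions Y2 gives: f(P, X) = f(f(P, 6), leaf(branch(branch(3, 6, 6), branch(unit, a, T), times(6, 3)))).
Bind T := a; substituting into the one remaining equation that mentions T gives: f(P, X) = f(f(P, 6), leaf(branch(branch(3, 6, 6), branch(unit, a, a), times(6, 3)))). Substituting into the earlier binding gives Y2 := branch(branch(3, 6, 6), branch(unit, a, a), times(6, 3)).
Bind X2 := P; no other remaining equation mentions X2.
Decompose f/2: P = f(P, 6),  X = leaf(branch(branch(3, 6, 6), branch(unit, a, a), times(6, 3))).
Occurs check fails: P occurs in f(P, 6); the equation P = f(P, 6) has no finite solution.

FAIL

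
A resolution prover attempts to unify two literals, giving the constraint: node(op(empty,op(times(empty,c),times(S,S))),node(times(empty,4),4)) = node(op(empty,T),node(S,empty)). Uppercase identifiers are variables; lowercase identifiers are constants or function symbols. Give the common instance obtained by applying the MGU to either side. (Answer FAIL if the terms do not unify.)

Decompose node/2: op(empty,op(times(empty,c),times(S,S))) = op(empty,T),  node(times(empty,4),4) = node(S,empty).
Decompose op/2: empty = empty,  op(times(empty,c),times(S,S)) = T.
Delete trivial equation empty = empty.
Bind T := op(times(empty,c),times(S,S)); no other remaining equation mentions T.
Decompose node/2: times(empty,4) = S,  4 = empty.
Bind S := times(empty,4); no other remaining equation mentions S. Substituting into the earlier binding gives T := op(times(empty,c),times(times(empty,4),times(empty,4))).
Clash: constants 4 and empty differ; no unifier exists.

FAIL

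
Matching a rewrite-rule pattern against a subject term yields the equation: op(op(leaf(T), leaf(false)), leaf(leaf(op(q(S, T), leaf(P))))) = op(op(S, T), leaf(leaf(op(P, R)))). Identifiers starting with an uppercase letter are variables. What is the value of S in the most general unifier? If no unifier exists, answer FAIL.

leaf(leaf(false))

Decompose op/2: op(leaf(T), leaf(false)) = op(S, T),  leaf(leaf(op(q(S, T), leaf(P)))) = leaf(leaf(op(P, R))).
Decompose op/2: leaf(T) = S,  leaf(false) = T.
Bind S := leaf(T); substituting into the one remaining equation that mentions S gives: leaf(leaf(op(q(leaf(T), T), leaf(P)))) = leaf(leaf(op(P, R))).
Bind T := leaf(false); substituting into the remaining equation gives: leaf(leaf(op(q(leaf(leaf(false)), leaf(false)), leaf(P)))) = leaf(leaf(op(P, R))). Substituting into the earlier binding gives S := leaf(leaf(false)).
Decompose leaf/1: leaf(op(q(leaf(leaf(false)), leaf(false)), leaf(P))) = leaf(op(P, R)).
Decompose leaf/1: op(q(leaf(leaf(false)), leaf(false)), leaf(P)) = op(P, R).
Decompose op/2: q(leaf(leaf(false)), leaf(false)) = P,  leaf(P) = R.
Bind P := q(leaf(leaf(false)), leaf(false)); substituting into the remaining equation gives: leaf(q(leaf(leaf(false)), leaf(false))) = R.
Bind R := leaf(q(leaf(leaf(false)), leaf(false))).
MGU = { S ↦ leaf(leaf(false)), T ↦ leaf(false), P ↦ q(leaf(leaf(false)), leaf(false)), R ↦ leaf(q(leaf(leaf(false)), leaf(false))) }, so S ↦ leaf(leaf(false)).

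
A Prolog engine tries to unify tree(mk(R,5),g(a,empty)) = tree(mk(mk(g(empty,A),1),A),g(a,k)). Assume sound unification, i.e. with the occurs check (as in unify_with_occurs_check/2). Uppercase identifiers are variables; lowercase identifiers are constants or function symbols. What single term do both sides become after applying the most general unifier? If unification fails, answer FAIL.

Decompose tree/2: mk(R,5) = mk(mk(g(empty,A),1),A),  g(a,empty) = g(a,k).
Decompose mk/2: R = mk(g(empty,A),1),  5 = A.
Bind R := mk(g(empty,A),1); no other remaining equation mentions R.
Bind A := 5; no other remaining equation mentions A. Substituting into the earlier binding gives R := mk(g(empty,5),1).
Decompose g/2: a = a,  empty = k.
Delete trivial equation a = a.
Clash: constants empty and k differ; no unifier exists.

FAIL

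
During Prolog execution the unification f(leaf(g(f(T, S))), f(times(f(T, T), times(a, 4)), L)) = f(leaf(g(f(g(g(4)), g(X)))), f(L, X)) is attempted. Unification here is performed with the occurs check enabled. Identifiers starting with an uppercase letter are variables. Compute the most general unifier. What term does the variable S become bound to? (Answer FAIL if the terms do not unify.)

Decompose f/2: leaf(g(f(T, S))) = leaf(g(f(g(g(4)), g(X)))),  f(times(f(T, T), times(a, 4)), L) = f(L, X).
Decompose leaf/1: g(f(T, S)) = g(f(g(g(4)), g(X))).
Decompose g/1: f(T, S) = f(g(g(4)), g(X)).
Decompose f/2: T = g(g(4)),  S = g(X).
Bind T := g(g(4)); substituting into the one remaining equation that mentions T gives: f(times(f(g(g(4)), g(g(4))), times(a, 4)), L) = f(L, X).
Bind S := g(X); no other remaining equation mentions S.
Decompose f/2: times(f(g(g(4)), g(g(4))), times(a, 4)) = L,  L = X.
Bind L := times(f(g(g(4)), g(g(4))), times(a, 4)); substituting into the remaining equation gives: times(f(g(g(4)), g(g(4))), times(a, 4)) = X.
Bind X := times(f(g(g(4)), g(g(4))), times(a, 4)). Substituting into the earlier binding gives S := g(times(f(g(g(4)), g(g(4))), times(a, 4))).
MGU = { T = g(g(4)), S = g(times(f(g(g(4)), g(g(4))), times(a, 4))), L = times(f(g(g(4)), g(g(4))), times(a, 4)), X = times(f(g(g(4)), g(g(4))), times(a, 4)) }, so S = g(times(f(g(g(4)), g(g(4))), times(a, 4))).

g(times(f(g(g(4)), g(g(4))), times(a, 4)))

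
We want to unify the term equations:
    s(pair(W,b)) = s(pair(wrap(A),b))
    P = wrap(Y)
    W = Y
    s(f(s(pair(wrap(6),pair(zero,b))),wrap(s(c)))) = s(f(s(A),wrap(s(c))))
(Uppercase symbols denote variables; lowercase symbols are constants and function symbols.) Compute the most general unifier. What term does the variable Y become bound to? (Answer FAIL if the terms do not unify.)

wrap(pair(wrap(6),pair(zero,b)))

Decompose s/1: pair(W,b) = pair(wrap(A),b).
Decompose pair/2: W = wrap(A),  b = b.
Bind W := wrap(A); substituting into the one remaining equation that mentions W gives: wrap(A) = Y.
Delete trivial equation b = b.
Bind P := wrap(Y); no other remaining equation mentions P.
Bind Y := wrap(A); no other remaining equation mentions Y. Substituting into the earlier binding gives P := wrap(wrap(A)).
Decompose s/1: f(s(pair(wrap(6),pair(zero,b))),wrap(s(c))) = f(s(A),wrap(s(c))).
Decompose f/2: s(pair(wrap(6),pair(zero,b))) = s(A),  wrap(s(c)) = wrap(s(c)).
Decompose s/1: pair(wrap(6),pair(zero,b)) = A.
Bind A := pair(wrap(6),pair(zero,b)); no other remaining equation mentions A. Substituting into the earlier bindings gives W := wrap(pair(wrap(6),pair(zero,b))), P := wrap(wrap(pair(wrap(6),pair(zero,b)))), Y := wrap(pair(wrap(6),pair(zero,b))).
Delete trivial equation wrap(s(c)) = wrap(s(c)).
MGU = { W := wrap(pair(wrap(6),pair(zero,b))), P := wrap(wrap(pair(wrap(6),pair(zero,b)))), Y := wrap(pair(wrap(6),pair(zero,b))), A := pair(wrap(6),pair(zero,b)) }, so Y := wrap(pair(wrap(6),pair(zero,b))).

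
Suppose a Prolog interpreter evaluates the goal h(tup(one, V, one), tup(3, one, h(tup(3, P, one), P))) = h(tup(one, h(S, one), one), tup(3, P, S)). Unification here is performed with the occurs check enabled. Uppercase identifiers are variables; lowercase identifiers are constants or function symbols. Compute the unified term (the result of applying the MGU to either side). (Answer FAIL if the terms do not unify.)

Decompose h/2: tup(one, V, one) = tup(one, h(S, one), one),  tup(3, one, h(tup(3, P, one), P)) = tup(3, P, S).
Decompose tup/3: one = one,  V = h(S, one),  one = one.
Delete trivial equation one = one.
Bind V := h(S, one); no other remaining equation mentions V.
Delete trivial equation one = one.
Decompose tup/3: 3 = 3,  one = P,  h(tup(3, P, one), P) = S.
Delete trivial equation 3 = 3.
Bind P := one; substituting into the remaining equation gives: h(tup(3, one, one), one) = S.
Bind S := h(tup(3, one, one), one). Substituting into the earlier binding gives V := h(h(tup(3, one, one), one), one).
Applying the MGU to either side gives h(tup(one, h(h(tup(3, one, one), one), one), one), tup(3, one, h(tup(3, one, one), one))).

h(tup(one, h(h(tup(3, one, one), one), one), one), tup(3, one, h(tup(3, one, one), one)))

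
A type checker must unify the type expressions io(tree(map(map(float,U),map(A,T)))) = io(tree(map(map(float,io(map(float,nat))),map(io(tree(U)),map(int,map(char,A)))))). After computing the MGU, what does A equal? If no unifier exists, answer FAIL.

Decompose io/1: tree(map(map(float,U),map(A,T))) = tree(map(map(float,io(map(float,nat))),map(io(tree(U)),map(int,map(char,A))))).
Decompose tree/1: map(map(float,U),map(A,T)) = map(map(float,io(map(float,nat))),map(io(tree(U)),map(int,map(char,A)))).
Decompose map/2: map(float,U) = map(float,io(map(float,nat))),  map(A,T) = map(io(tree(U)),map(int,map(char,A))).
Decompose map/2: float = float,  U = io(map(float,nat)).
Delete trivial equation float = float.
Bind U := io(map(float,nat)); substituting into the remaining equation gives: map(A,T) = map(io(tree(io(map(float,nat)))),map(int,map(char,A))).
Decompose map/2: A = io(tree(io(map(float,nat)))),  T = map(int,map(char,A)).
Bind A := io(tree(io(map(float,nat)))); substituting into the remaining equation gives: T = map(int,map(char,io(tree(io(map(float,nat)))))).
Bind T := map(int,map(char,io(tree(io(map(float,nat)))))).
MGU = { U ↦ io(map(float,nat)), A ↦ io(tree(io(map(float,nat)))), T ↦ map(int,map(char,io(tree(io(map(float,nat)))))) }, so A ↦ io(tree(io(map(float,nat)))).

io(tree(io(map(float,nat))))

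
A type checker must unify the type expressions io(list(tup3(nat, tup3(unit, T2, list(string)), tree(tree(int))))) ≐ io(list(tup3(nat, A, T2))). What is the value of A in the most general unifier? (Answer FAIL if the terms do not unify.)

tup3(unit, tree(tree(int)), list(string))

Decompose io/1: list(tup3(nat, tup3(unit, T2, list(string)), tree(tree(int)))) ≐ list(tup3(nat, A, T2)).
Decompose list/1: tup3(nat, tup3(unit, T2, list(string)), tree(tree(int))) ≐ tup3(nat, A, T2).
Decompose tup3/3: nat ≐ nat,  tup3(unit, T2, list(string)) ≐ A,  tree(tree(int)) ≐ T2.
Delete trivial equation nat ≐ nat.
Bind A := tup3(unit, T2, list(string)); no other remaining equation mentions A.
Bind T2 := tree(tree(int)). Substituting into the earlier binding gives A := tup3(unit, tree(tree(int)), list(string)).
MGU = { A ↦ tup3(unit, tree(tree(int)), list(string)), T2 ↦ tree(tree(int)) }, so A ↦ tup3(unit, tree(tree(int)), list(string)).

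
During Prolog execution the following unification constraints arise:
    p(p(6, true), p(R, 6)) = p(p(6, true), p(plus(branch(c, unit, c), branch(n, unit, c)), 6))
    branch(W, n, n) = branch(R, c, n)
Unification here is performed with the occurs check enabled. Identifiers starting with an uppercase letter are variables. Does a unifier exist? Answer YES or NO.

Decompose p/2: p(6, true) = p(6, true),  p(R, 6) = p(plus(branch(c, unit, c), branch(n, unit, c)), 6).
Delete trivial equation p(6, true) = p(6, true).
Decompose p/2: R = plus(branch(c, unit, c), branch(n, unit, c)),  6 = 6.
Bind R := plus(branch(c, unit, c), branch(n, unit, c)); substituting into the one remaining equation that mentions R gives: branch(W, n, n) = branch(plus(branch(c, unit, c), branch(n, unit, c)), c, n).
Delete trivial equation 6 = 6.
Decompose branch/3: W = plus(branch(c, unit, c), branch(n, unit, c)),  n = c,  n = n.
Bind W := plus(branch(c, unit, c), branch(n, unit, c)); no other remaining equation mentions W.
Clash: constants n and c differ; no unifier exists.

NO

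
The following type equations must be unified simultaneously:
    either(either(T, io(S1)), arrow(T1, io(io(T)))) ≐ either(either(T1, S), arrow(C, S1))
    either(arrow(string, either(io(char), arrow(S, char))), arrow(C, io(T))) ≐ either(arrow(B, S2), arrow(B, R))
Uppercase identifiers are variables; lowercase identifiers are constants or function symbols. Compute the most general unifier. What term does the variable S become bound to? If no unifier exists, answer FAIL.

Decompose either/2: either(T, io(S1)) ≐ either(T1, S),  arrow(T1, io(io(T))) ≐ arrow(C, S1).
Decompose either/2: T ≐ T1,  io(S1) ≐ S.
Bind T := T1; substituting into the 2 remaining equations that mention T gives: arrow(T1, io(io(T1))) ≐ arrow(C, S1),  either(arrow(string, either(io(char), arrow(S, char))), arrow(C, io(T1))) ≐ either(arrow(B, S2), arrow(B, R)).
Bind S := io(S1); substituting into the one remaining equation that mentions S gives: either(arrow(string, either(io(char), arrow(io(S1), char))), arrow(C, io(T1))) ≐ either(arrow(B, S2), arrow(B, R)).
Decompose arrow/2: T1 ≐ C,  io(io(T1)) ≐ S1.
Bind T1 := C; substituting into the remaining equations gives: io(io(C)) ≐ S1,  either(arrow(string, either(io(char), arrow(io(S1), char))), arrow(C, io(C))) ≐ either(arrow(B, S2), arrow(B, R)). Substituting into the earlier binding gives T := C.
Bind S1 := io(io(C)); substituting into the remaining equation gives: either(arrow(string, either(io(char), arrow(io(io(io(C))), char))), arrow(C, io(C))) ≐ either(arrow(B, S2), arrow(B, R)). Substituting into the earlier binding gives S := io(io(io(C))).
Decompose either/2: arrow(string, either(io(char), arrow(io(io(io(C))), char))) ≐ arrow(B, S2),  arrow(C, io(C)) ≐ arrow(B, R).
Decompose arrow/2: string ≐ B,  either(io(char), arrow(io(io(io(C))), char)) ≐ S2.
Bind B := string; substituting into the one remaining equation that mentions B gives: arrow(C, io(C)) ≐ arrow(string, R).
Bind S2 := either(io(char), arrow(io(io(io(C))), char)); no other remaining equation mentions S2.
Decompose arrow/2: C ≐ string,  io(C) ≐ R.
Bind C := string; substituting into the remaining equation gives: io(string) ≐ R. Substituting into the earlier bindings gives T := string, S := io(io(io(string))), T1 := string, S1 := io(io(string)), S2 := either(io(char), arrow(io(io(io(string))), char)).
Bind R := io(string).
MGU = { T ↦ string, S ↦ io(io(io(string))), T1 ↦ string, S1 ↦ io(io(string)), B ↦ string, S2 ↦ either(io(char), arrow(io(io(io(string))), char)), C ↦ string, R ↦ io(string) }, so S ↦ io(io(io(string))).

io(io(io(string)))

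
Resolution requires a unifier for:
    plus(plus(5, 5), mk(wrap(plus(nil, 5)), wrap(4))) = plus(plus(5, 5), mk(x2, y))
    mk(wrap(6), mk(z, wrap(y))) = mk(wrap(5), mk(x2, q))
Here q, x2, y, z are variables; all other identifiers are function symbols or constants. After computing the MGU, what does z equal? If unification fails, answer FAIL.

FAIL

Decompose plus/2: plus(5, 5) = plus(5, 5),  mk(wrap(plus(nil, 5)), wrap(4)) = mk(x2, y).
Delete trivial equation plus(5, 5) = plus(5, 5).
Decompose mk/2: wrap(plus(nil, 5)) = x2,  wrap(4) = y.
Bind x2 := wrap(plus(nil, 5)); substituting into the one remaining equation that mentions x2 gives: mk(wrap(6), mk(z, wrap(y))) = mk(wrap(5), mk(wrap(plus(nil, 5)), q)).
Bind y := wrap(4); substituting into the remaining equation gives: mk(wrap(6), mk(z, wrap(wrap(4)))) = mk(wrap(5), mk(wrap(plus(nil, 5)), q)).
Decompose mk/2: wrap(6) = wrap(5),  mk(z, wrap(wrap(4))) = mk(wrap(plus(nil, 5)), q).
Decompose wrap/1: 6 = 5.
Clash: constants 6 and 5 differ; no unifier exists.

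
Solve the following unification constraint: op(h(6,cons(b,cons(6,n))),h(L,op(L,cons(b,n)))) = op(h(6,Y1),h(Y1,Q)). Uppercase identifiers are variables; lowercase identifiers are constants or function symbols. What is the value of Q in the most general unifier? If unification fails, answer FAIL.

op(cons(b,cons(6,n)),cons(b,n))

Decompose op/2: h(6,cons(b,cons(6,n))) = h(6,Y1),  h(L,op(L,cons(b,n))) = h(Y1,Q).
Decompose h/2: 6 = 6,  cons(b,cons(6,n)) = Y1.
Delete trivial equation 6 = 6.
Bind Y1 := cons(b,cons(6,n)); substituting into the remaining equation gives: h(L,op(L,cons(b,n))) = h(cons(b,cons(6,n)),Q).
Decompose h/2: L = cons(b,cons(6,n)),  op(L,cons(b,n)) = Q.
Bind L := cons(b,cons(6,n)); substituting into the remaining equation gives: op(cons(b,cons(6,n)),cons(b,n)) = Q.
Bind Q := op(cons(b,cons(6,n)),cons(b,n)).
MGU = { Y1 := cons(b,cons(6,n)), L := cons(b,cons(6,n)), Q := op(cons(b,cons(6,n)),cons(b,n)) }, so Q := op(cons(b,cons(6,n)),cons(b,n)).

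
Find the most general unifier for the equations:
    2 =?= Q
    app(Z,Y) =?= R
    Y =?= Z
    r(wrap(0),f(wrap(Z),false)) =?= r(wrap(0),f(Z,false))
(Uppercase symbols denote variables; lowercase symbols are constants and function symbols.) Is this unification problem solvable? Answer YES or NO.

NO

Bind Q := 2; no other remaining equation mentions Q.
Bind R := app(Z,Y); no other remaining equation mentions R.
Bind Y := Z; no other remaining equation mentions Y. Substituting into the earlier binding gives R := app(Z,Z).
Decompose r/2: wrap(0) =?= wrap(0),  f(wrap(Z),false) =?= f(Z,false).
Delete trivial equation wrap(0) =?= wrap(0).
Decompose f/2: wrap(Z) =?= Z,  false =?= false.
Occurs check fails: Z occurs in wrap(Z); the equation Z =?= wrap(Z) has no finite solution.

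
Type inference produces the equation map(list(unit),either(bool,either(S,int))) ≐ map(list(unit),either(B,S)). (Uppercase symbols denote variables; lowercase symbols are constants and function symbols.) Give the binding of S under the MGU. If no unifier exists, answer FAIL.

FAIL

Decompose map/2: list(unit) ≐ list(unit),  either(bool,either(S,int)) ≐ either(B,S).
Delete trivial equation list(unit) ≐ list(unit).
Decompose either/2: bool ≐ B,  either(S,int) ≐ S.
Bind B := bool; no other remaining equation mentions B.
Occurs check fails: S occurs in either(S,int); the equation S ≐ either(S,int) has no finite solution.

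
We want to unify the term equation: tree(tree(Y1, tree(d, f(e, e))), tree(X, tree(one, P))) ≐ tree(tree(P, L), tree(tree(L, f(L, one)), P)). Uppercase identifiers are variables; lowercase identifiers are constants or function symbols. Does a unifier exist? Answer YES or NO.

Decompose tree/2: tree(Y1, tree(d, f(e, e))) ≐ tree(P, L),  tree(X, tree(one, P)) ≐ tree(tree(L, f(L, one)), P).
Decompose tree/2: Y1 ≐ P,  tree(d, f(e, e)) ≐ L.
Bind Y1 := P; no other remaining equation mentions Y1.
Bind L := tree(d, f(e, e)); substituting into the remaining equation gives: tree(X, tree(one, P)) ≐ tree(tree(tree(d, f(e, e)), f(tree(d, f(e, e)), one)), P).
Decompose tree/2: X ≐ tree(tree(d, f(e, e)), f(tree(d, f(e, e)), one)),  tree(one, P) ≐ P.
Bind X := tree(tree(d, f(e, e)), f(tree(d, f(e, e)), one)); no other remaining equation mentions X.
Occurs check fails: P occurs in tree(one, P); the equation P ≐ tree(one, P) has no finite solution.

NO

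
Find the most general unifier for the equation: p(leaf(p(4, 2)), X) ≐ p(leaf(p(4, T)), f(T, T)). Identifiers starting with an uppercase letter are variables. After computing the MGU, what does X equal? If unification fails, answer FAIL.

Decompose p/2: leaf(p(4, 2)) ≐ leaf(p(4, T)),  X ≐ f(T, T).
Decompose leaf/1: p(4, 2) ≐ p(4, T).
Decompose p/2: 4 ≐ 4,  2 ≐ T.
Delete trivial equation 4 ≐ 4.
Bind T := 2; substituting into the remaining equation gives: X ≐ f(2, 2).
Bind X := f(2, 2).
MGU = { T -> 2, X -> f(2, 2) }, so X -> f(2, 2).

f(2, 2)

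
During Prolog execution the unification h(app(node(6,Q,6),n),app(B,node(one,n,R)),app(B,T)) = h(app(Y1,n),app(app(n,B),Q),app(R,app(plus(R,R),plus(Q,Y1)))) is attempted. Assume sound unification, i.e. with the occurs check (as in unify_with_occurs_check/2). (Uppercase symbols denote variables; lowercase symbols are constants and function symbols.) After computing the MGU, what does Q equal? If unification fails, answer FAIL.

FAIL

Decompose h/3: app(node(6,Q,6),n) = app(Y1,n),  app(B,node(one,n,R)) = app(app(n,B),Q),  app(B,T) = app(R,app(plus(R,R),plus(Q,Y1))).
Decompose app/2: node(6,Q,6) = Y1,  n = n.
Bind Y1 := node(6,Q,6); substituting into the one remaining equation that mentions Y1 gives: app(B,T) = app(R,app(plus(R,R),plus(Q,node(6,Q,6)))).
Delete trivial equation n = n.
Decompose app/2: B = app(n,B),  node(one,n,R) = Q.
Occurs check fails: B occurs in app(n,B); the equation B = app(n,B) has no finite solution.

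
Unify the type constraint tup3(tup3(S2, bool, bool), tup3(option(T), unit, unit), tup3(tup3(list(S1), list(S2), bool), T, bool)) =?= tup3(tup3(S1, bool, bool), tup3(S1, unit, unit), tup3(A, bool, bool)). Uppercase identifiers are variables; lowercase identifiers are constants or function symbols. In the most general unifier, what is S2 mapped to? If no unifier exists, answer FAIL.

option(bool)

Decompose tup3/3: tup3(S2, bool, bool) =?= tup3(S1, bool, bool),  tup3(option(T), unit, unit) =?= tup3(S1, unit, unit),  tup3(tup3(list(S1), list(S2), bool), T, bool) =?= tup3(A, bool, bool).
Decompose tup3/3: S2 =?= S1,  bool =?= bool,  bool =?= bool.
Bind S2 := S1; substituting into the one remaining equation that mentions S2 gives: tup3(tup3(list(S1), list(S1), bool), T, bool) =?= tup3(A, bool, bool).
Delete trivial equation bool =?= bool.
Delete trivial equation bool =?= bool.
Decompose tup3/3: option(T) =?= S1,  unit =?= unit,  unit =?= unit.
Bind S1 := option(T); substituting into the one remaining equation that mentions S1 gives: tup3(tup3(list(option(T)), list(option(T)), bool), T, bool) =?= tup3(A, bool, bool). Substituting into the earlier binding gives S2 := option(T).
Delete trivial equation unit =?= unit.
Delete trivial equation unit =?= unit.
Decompose tup3/3: tup3(list(option(T)), list(option(T)), bool) =?= A,  T =?= bool,  bool =?= bool.
Bind A := tup3(list(option(T)), list(option(T)), bool); no other remaining equation mentions A.
Bind T := bool; no other remaining equation mentions T. Substituting into the earlier bindings gives S2 := option(bool), S1 := option(bool), A := tup3(list(option(bool)), list(option(bool)), bool).
Delete trivial equation bool =?= bool.
MGU = { S2 -> option(bool), S1 -> option(bool), A -> tup3(list(option(bool)), list(option(bool)), bool), T -> bool }, so S2 -> option(bool).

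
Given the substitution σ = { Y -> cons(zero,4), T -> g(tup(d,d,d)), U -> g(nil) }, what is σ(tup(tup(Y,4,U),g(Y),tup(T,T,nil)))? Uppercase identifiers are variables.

tup(tup(cons(zero,4),4,g(nil)),g(cons(zero,4)),tup(g(tup(d,d,d)),g(tup(d,d,d)),nil))

Replace each occurrence of Y with cons(zero,4).
Replace each occurrence of T with g(tup(d,d,d)).
Replace each occurrence of U with g(nil).
Result: tup(tup(cons(zero,4),4,g(nil)),g(cons(zero,4)),tup(g(tup(d,d,d)),g(tup(d,d,d)),nil)).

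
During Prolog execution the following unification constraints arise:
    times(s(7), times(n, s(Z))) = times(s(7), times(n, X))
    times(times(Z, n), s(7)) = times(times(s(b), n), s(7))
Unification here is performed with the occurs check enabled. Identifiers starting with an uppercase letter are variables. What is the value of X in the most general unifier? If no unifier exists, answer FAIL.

s(s(b))

Decompose times/2: s(7) = s(7),  times(n, s(Z)) = times(n, X).
Delete trivial equation s(7) = s(7).
Decompose times/2: n = n,  s(Z) = X.
Delete trivial equation n = n.
Bind X := s(Z); no other remaining equation mentions X.
Decompose times/2: times(Z, n) = times(s(b), n),  s(7) = s(7).
Decompose times/2: Z = s(b),  n = n.
Bind Z := s(b); no other remaining equation mentions Z. Substituting into the earlier binding gives X := s(s(b)).
Delete trivial equation n = n.
Delete trivial equation s(7) = s(7).
MGU = { X ↦ s(s(b)), Z ↦ s(b) }, so X ↦ s(s(b)).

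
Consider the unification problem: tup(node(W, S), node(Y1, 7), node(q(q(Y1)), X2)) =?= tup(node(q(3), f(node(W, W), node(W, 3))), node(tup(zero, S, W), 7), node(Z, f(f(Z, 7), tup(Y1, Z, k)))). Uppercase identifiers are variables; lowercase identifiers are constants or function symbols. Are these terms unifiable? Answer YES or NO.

Decompose tup/3: node(W, S) =?= node(q(3), f(node(W, W), node(W, 3))),  node(Y1, 7) =?= node(tup(zero, S, W), 7),  node(q(q(Y1)), X2) =?= node(Z, f(f(Z, 7), tup(Y1, Z, k))).
Decompose node/2: W =?= q(3),  S =?= f(node(W, W), node(W, 3)).
Bind W := q(3); substituting into the 2 remaining equations that mention W gives: S =?= f(node(q(3), q(3)), node(q(3), 3)),  node(Y1, 7) =?= node(tup(zero, S, q(3)), 7).
Bind S := f(node(q(3), q(3)), node(q(3), 3)); substituting into the one remaining equation that mentions S gives: node(Y1, 7) =?= node(tup(zero, f(node(q(3), q(3)), node(q(3), 3)), q(3)), 7).
Decompose node/2: Y1 =?= tup(zero, f(node(q(3), q(3)), node(q(3), 3)), q(3)),  7 =?= 7.
Bind Y1 := tup(zero, f(node(q(3), q(3)), node(q(3), 3)), q(3)); substituting into the one remaining equation that mentions Y1 gives: node(q(q(tup(zero, f(node(q(3), q(3)), node(q(3), 3)), q(3)))), X2) =?= node(Z, f(f(Z, 7), tup(tup(zero, f(node(q(3), q(3)), node(q(3), 3)), q(3)), Z, k))).
Delete trivial equation 7 =?= 7.
Decompose node/2: q(q(tup(zero, f(node(q(3), q(3)), node(q(3), 3)), q(3)))) =?= Z,  X2 =?= f(f(Z, 7), tup(tup(zero, f(node(q(3), q(3)), node(q(3), 3)), q(3)), Z, k)).
Bind Z := q(q(tup(zero, f(node(q(3), q(3)), node(q(3), 3)), q(3)))); substituting into the remaining equation gives: X2 =?= f(f(q(q(tup(zero, f(node(q(3), q(3)), node(q(3), 3)), q(3)))), 7), tup(tup(zero, f(node(q(3), q(3)), node(q(3), 3)), q(3)), q(q(tup(zero, f(node(q(3), q(3)), node(q(3), 3)), q(3)))), k)).
Bind X2 := f(f(q(q(tup(zero, f(node(q(3), q(3)), node(q(3), 3)), q(3)))), 7), tup(tup(zero, f(node(q(3), q(3)), node(q(3), 3)), q(3)), q(q(tup(zero, f(node(q(3), q(3)), node(q(3), 3)), q(3)))), k)).
No equations remain and no clash or occurs-check failure arose, so a unifier exists.

YES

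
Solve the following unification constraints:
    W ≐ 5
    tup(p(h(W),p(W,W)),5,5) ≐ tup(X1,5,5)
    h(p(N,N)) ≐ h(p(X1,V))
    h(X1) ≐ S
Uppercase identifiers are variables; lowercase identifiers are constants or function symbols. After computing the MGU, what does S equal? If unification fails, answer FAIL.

h(p(h(5),p(5,5)))

Bind W := 5; substituting into the one remaining equation that mentions W gives: tup(p(h(5),p(5,5)),5,5) ≐ tup(X1,5,5).
Decompose tup/3: p(h(5),p(5,5)) ≐ X1,  5 ≐ 5,  5 ≐ 5.
Bind X1 := p(h(5),p(5,5)); substituting into the 2 remaining equations that mention X1 gives: h(p(N,N)) ≐ h(p(p(h(5),p(5,5)),V)),  h(p(h(5),p(5,5))) ≐ S.
Delete trivial equation 5 ≐ 5.
Delete trivial equation 5 ≐ 5.
Decompose h/1: p(N,N) ≐ p(p(h(5),p(5,5)),V).
Decompose p/2: N ≐ p(h(5),p(5,5)),  N ≐ V.
Bind N := p(h(5),p(5,5)); substituting into the one remaining equation that mentions N gives: p(h(5),p(5,5)) ≐ V.
Bind V := p(h(5),p(5,5)); no other remaining equation mentions V.
Bind S := h(p(h(5),p(5,5))).
MGU = { W ↦ 5, X1 ↦ p(h(5),p(5,5)), N ↦ p(h(5),p(5,5)), V ↦ p(h(5),p(5,5)), S ↦ h(p(h(5),p(5,5))) }, so S ↦ h(p(h(5),p(5,5))).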